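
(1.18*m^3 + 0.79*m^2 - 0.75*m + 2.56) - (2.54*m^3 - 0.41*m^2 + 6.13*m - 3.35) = -1.36*m^3 + 1.2*m^2 - 6.88*m + 5.91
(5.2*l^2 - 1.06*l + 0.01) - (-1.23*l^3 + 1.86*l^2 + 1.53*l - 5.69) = 1.23*l^3 + 3.34*l^2 - 2.59*l + 5.7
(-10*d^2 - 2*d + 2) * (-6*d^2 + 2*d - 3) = 60*d^4 - 8*d^3 + 14*d^2 + 10*d - 6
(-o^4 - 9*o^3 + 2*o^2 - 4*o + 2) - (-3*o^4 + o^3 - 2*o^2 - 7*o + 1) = 2*o^4 - 10*o^3 + 4*o^2 + 3*o + 1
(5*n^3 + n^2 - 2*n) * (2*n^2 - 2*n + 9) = 10*n^5 - 8*n^4 + 39*n^3 + 13*n^2 - 18*n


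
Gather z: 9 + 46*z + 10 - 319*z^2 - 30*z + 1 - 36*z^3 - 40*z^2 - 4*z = -36*z^3 - 359*z^2 + 12*z + 20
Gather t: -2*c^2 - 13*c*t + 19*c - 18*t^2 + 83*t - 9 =-2*c^2 + 19*c - 18*t^2 + t*(83 - 13*c) - 9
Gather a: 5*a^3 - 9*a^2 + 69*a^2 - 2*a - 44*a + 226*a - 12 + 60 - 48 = 5*a^3 + 60*a^2 + 180*a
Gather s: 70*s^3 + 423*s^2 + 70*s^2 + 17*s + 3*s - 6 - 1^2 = 70*s^3 + 493*s^2 + 20*s - 7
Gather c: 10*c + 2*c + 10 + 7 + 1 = 12*c + 18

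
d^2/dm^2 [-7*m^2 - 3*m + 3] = -14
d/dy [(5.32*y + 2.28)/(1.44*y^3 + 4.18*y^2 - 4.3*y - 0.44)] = (-15.3216*y^3 - 32.0872*y^2 - 19.0608*y + 7.4632)/(2.0736*y^6 + 12.0384*y^5 + 5.0884*y^4 - 37.2152*y^3 + 14.8116*y^2 + 3.784*y + 0.1936)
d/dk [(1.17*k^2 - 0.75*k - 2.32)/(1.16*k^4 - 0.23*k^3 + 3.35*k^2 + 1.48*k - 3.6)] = (-2.7144*k^5 + 2.8791*k^4 + 10.4198*k^3 + 2.6433*k^2 + 7.12*k + 6.1336)/(1.3456*k^8 - 0.5336*k^7 + 7.8249*k^6 + 1.8926*k^5 + 2.1897*k^4 + 11.572*k^3 - 21.9296*k^2 - 10.656*k + 12.96)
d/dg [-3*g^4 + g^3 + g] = -12*g^3 + 3*g^2 + 1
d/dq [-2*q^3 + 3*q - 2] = 3 - 6*q^2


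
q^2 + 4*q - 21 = (q - 3)*(q + 7)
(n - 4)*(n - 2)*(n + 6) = n^3 - 28*n + 48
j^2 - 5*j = j*(j - 5)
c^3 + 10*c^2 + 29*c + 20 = (c + 1)*(c + 4)*(c + 5)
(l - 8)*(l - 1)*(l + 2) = l^3 - 7*l^2 - 10*l + 16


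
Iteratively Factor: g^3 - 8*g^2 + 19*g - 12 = (g - 4)*(g^2 - 4*g + 3) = (g - 4)*(g - 1)*(g - 3)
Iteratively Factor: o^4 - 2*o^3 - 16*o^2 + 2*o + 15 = (o - 1)*(o^3 - o^2 - 17*o - 15) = (o - 5)*(o - 1)*(o^2 + 4*o + 3) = (o - 5)*(o - 1)*(o + 3)*(o + 1)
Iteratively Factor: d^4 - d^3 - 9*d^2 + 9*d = (d)*(d^3 - d^2 - 9*d + 9) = d*(d - 3)*(d^2 + 2*d - 3) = d*(d - 3)*(d - 1)*(d + 3)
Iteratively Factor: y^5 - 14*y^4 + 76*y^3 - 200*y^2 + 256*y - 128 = (y - 2)*(y^4 - 12*y^3 + 52*y^2 - 96*y + 64) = (y - 4)*(y - 2)*(y^3 - 8*y^2 + 20*y - 16) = (y - 4)*(y - 2)^2*(y^2 - 6*y + 8) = (y - 4)*(y - 2)^3*(y - 4)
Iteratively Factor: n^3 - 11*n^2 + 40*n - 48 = (n - 4)*(n^2 - 7*n + 12) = (n - 4)^2*(n - 3)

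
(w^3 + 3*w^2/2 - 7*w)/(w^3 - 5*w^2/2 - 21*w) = (w - 2)/(w - 6)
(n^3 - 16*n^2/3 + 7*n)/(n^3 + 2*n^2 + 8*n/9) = 3*(3*n^2 - 16*n + 21)/(9*n^2 + 18*n + 8)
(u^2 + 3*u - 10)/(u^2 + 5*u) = (u - 2)/u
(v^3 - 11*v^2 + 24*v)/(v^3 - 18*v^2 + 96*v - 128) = v*(v - 3)/(v^2 - 10*v + 16)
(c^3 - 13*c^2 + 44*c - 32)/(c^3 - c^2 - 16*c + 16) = (c - 8)/(c + 4)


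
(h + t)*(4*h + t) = 4*h^2 + 5*h*t + t^2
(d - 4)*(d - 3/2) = d^2 - 11*d/2 + 6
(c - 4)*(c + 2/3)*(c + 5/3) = c^3 - 5*c^2/3 - 74*c/9 - 40/9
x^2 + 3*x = x*(x + 3)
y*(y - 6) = y^2 - 6*y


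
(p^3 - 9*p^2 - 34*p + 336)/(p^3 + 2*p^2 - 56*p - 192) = (p - 7)/(p + 4)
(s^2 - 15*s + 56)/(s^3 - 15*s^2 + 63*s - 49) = (s - 8)/(s^2 - 8*s + 7)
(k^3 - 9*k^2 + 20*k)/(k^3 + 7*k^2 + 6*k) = (k^2 - 9*k + 20)/(k^2 + 7*k + 6)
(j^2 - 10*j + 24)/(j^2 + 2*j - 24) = (j - 6)/(j + 6)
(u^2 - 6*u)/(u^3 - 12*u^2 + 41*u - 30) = u/(u^2 - 6*u + 5)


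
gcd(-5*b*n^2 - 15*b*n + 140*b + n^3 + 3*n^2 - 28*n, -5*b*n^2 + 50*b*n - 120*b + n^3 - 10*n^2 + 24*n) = 5*b*n - 20*b - n^2 + 4*n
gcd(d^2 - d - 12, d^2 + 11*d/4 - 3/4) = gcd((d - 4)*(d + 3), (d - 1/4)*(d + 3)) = d + 3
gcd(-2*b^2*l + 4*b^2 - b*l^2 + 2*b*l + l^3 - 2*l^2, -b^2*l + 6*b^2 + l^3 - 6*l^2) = b + l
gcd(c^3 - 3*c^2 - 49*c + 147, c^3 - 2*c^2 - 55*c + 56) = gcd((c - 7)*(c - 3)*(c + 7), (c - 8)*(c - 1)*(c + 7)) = c + 7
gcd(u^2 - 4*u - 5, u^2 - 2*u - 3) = u + 1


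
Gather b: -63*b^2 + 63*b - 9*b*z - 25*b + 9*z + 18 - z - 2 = -63*b^2 + b*(38 - 9*z) + 8*z + 16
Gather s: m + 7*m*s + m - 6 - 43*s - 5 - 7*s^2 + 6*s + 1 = 2*m - 7*s^2 + s*(7*m - 37) - 10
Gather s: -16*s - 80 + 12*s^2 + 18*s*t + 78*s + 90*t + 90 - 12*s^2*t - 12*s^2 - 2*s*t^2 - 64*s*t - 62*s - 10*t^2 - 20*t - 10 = -12*s^2*t + s*(-2*t^2 - 46*t) - 10*t^2 + 70*t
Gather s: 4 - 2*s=4 - 2*s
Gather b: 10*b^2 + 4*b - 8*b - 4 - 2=10*b^2 - 4*b - 6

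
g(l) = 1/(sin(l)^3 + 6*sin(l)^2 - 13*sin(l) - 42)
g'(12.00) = 0.01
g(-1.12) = -0.04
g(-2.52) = -0.03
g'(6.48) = 0.01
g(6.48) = -0.02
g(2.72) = -0.02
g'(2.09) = -0.00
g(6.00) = -0.03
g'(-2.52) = -0.01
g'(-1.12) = 0.01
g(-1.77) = -0.04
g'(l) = (-3*sin(l)^2*cos(l) - 12*sin(l)*cos(l) + 13*cos(l))/(sin(l)^3 + 6*sin(l)^2 - 13*sin(l) - 42)^2 = (-3*sin(l)^2 - 12*sin(l) + 13)*cos(l)/(sin(l)^3 + 6*sin(l)^2 - 13*sin(l) - 42)^2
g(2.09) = -0.02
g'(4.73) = 0.00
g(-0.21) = -0.03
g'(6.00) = 0.01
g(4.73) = -0.04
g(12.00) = -0.03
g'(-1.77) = -0.01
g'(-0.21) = 0.01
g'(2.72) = -0.00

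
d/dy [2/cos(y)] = 2*sin(y)/cos(y)^2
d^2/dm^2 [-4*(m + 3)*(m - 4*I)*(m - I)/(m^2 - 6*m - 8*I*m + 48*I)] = (m^3*(-208 - 216*I) + m^2*(-3168 + 10368*I) + m*(70848 - 6912*I) + 5760 - 124416*I)/(m^6 + m^5*(-18 - 24*I) + m^4*(-84 + 432*I) + m^3*(3240 - 2080*I) + m^2*(-20736 - 4032*I) + m*(41472 + 55296*I) - 110592*I)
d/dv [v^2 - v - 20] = 2*v - 1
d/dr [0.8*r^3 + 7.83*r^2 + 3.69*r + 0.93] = 2.4*r^2 + 15.66*r + 3.69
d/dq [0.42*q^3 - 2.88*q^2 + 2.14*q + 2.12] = 1.26*q^2 - 5.76*q + 2.14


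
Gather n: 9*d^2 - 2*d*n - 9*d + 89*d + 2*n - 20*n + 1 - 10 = 9*d^2 + 80*d + n*(-2*d - 18) - 9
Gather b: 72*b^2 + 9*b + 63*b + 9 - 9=72*b^2 + 72*b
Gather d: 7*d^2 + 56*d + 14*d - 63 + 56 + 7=7*d^2 + 70*d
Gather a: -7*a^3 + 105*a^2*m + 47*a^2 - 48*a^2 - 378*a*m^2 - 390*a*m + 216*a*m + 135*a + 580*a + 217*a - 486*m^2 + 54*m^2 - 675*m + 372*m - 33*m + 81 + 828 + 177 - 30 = -7*a^3 + a^2*(105*m - 1) + a*(-378*m^2 - 174*m + 932) - 432*m^2 - 336*m + 1056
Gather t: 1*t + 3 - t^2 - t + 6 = 9 - t^2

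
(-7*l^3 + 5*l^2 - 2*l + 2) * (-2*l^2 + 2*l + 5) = 14*l^5 - 24*l^4 - 21*l^3 + 17*l^2 - 6*l + 10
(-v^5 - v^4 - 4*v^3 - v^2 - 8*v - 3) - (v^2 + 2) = -v^5 - v^4 - 4*v^3 - 2*v^2 - 8*v - 5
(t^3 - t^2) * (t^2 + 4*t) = t^5 + 3*t^4 - 4*t^3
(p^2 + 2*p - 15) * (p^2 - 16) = p^4 + 2*p^3 - 31*p^2 - 32*p + 240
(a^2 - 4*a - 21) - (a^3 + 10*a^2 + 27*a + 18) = -a^3 - 9*a^2 - 31*a - 39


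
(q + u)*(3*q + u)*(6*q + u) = 18*q^3 + 27*q^2*u + 10*q*u^2 + u^3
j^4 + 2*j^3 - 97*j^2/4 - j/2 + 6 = (j - 4)*(j - 1/2)*(j + 1/2)*(j + 6)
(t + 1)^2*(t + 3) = t^3 + 5*t^2 + 7*t + 3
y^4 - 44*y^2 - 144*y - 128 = (y - 8)*(y + 2)^2*(y + 4)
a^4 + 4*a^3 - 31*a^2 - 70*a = a*(a - 5)*(a + 2)*(a + 7)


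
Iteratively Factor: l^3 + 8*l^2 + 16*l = (l + 4)*(l^2 + 4*l) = l*(l + 4)*(l + 4)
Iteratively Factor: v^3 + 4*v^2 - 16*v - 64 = (v - 4)*(v^2 + 8*v + 16) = (v - 4)*(v + 4)*(v + 4)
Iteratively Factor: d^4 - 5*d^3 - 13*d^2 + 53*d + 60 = (d + 3)*(d^3 - 8*d^2 + 11*d + 20) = (d + 1)*(d + 3)*(d^2 - 9*d + 20) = (d - 4)*(d + 1)*(d + 3)*(d - 5)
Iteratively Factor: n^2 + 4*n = (n)*(n + 4)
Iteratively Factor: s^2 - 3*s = (s)*(s - 3)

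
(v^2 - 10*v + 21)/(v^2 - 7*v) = (v - 3)/v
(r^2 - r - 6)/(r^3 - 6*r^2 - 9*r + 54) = (r + 2)/(r^2 - 3*r - 18)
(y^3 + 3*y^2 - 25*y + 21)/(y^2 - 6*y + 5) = (y^2 + 4*y - 21)/(y - 5)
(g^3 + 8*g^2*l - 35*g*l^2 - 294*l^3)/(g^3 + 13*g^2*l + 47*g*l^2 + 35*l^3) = (g^2 + g*l - 42*l^2)/(g^2 + 6*g*l + 5*l^2)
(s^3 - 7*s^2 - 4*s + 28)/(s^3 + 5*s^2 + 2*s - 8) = (s^2 - 9*s + 14)/(s^2 + 3*s - 4)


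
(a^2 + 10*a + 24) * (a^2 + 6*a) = a^4 + 16*a^3 + 84*a^2 + 144*a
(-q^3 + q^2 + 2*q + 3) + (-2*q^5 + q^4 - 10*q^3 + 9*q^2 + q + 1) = -2*q^5 + q^4 - 11*q^3 + 10*q^2 + 3*q + 4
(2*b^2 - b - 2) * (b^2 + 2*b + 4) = 2*b^4 + 3*b^3 + 4*b^2 - 8*b - 8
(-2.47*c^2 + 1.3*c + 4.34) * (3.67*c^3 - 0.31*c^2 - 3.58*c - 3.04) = -9.0649*c^5 + 5.5367*c^4 + 24.3674*c^3 + 1.5094*c^2 - 19.4892*c - 13.1936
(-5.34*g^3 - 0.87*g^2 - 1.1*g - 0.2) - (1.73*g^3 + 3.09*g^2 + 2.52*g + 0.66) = -7.07*g^3 - 3.96*g^2 - 3.62*g - 0.86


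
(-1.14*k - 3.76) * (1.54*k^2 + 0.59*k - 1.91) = -1.7556*k^3 - 6.463*k^2 - 0.0410000000000004*k + 7.1816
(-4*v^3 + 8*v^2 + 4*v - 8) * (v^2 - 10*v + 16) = -4*v^5 + 48*v^4 - 140*v^3 + 80*v^2 + 144*v - 128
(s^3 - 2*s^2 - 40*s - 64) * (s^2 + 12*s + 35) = s^5 + 10*s^4 - 29*s^3 - 614*s^2 - 2168*s - 2240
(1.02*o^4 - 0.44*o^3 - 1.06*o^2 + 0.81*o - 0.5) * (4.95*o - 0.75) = 5.049*o^5 - 2.943*o^4 - 4.917*o^3 + 4.8045*o^2 - 3.0825*o + 0.375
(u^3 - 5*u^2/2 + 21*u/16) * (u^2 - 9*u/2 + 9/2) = u^5 - 7*u^4 + 273*u^3/16 - 549*u^2/32 + 189*u/32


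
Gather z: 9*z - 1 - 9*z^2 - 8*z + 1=-9*z^2 + z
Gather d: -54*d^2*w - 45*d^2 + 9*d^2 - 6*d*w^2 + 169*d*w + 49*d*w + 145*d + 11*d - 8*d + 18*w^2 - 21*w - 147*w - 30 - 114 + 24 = d^2*(-54*w - 36) + d*(-6*w^2 + 218*w + 148) + 18*w^2 - 168*w - 120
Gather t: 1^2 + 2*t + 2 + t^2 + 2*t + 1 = t^2 + 4*t + 4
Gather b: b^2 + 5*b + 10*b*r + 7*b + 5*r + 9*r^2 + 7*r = b^2 + b*(10*r + 12) + 9*r^2 + 12*r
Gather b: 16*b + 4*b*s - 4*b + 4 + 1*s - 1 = b*(4*s + 12) + s + 3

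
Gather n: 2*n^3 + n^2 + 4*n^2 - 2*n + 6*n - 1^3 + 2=2*n^3 + 5*n^2 + 4*n + 1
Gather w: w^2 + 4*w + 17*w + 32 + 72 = w^2 + 21*w + 104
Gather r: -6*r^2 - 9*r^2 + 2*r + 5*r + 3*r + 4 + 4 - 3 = -15*r^2 + 10*r + 5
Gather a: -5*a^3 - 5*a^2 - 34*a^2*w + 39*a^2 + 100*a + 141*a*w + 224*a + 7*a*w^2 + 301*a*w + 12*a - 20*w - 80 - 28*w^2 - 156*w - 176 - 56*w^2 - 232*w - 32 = -5*a^3 + a^2*(34 - 34*w) + a*(7*w^2 + 442*w + 336) - 84*w^2 - 408*w - 288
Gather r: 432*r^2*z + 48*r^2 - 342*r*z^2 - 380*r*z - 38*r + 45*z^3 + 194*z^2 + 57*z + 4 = r^2*(432*z + 48) + r*(-342*z^2 - 380*z - 38) + 45*z^3 + 194*z^2 + 57*z + 4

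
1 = 1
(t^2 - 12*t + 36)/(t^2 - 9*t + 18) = (t - 6)/(t - 3)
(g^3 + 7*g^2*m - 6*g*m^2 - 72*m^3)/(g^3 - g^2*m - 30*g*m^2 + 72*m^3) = (g + 4*m)/(g - 4*m)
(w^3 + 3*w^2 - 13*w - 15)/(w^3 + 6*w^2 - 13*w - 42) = (w^2 + 6*w + 5)/(w^2 + 9*w + 14)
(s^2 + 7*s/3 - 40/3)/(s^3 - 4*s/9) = 3*(3*s^2 + 7*s - 40)/(s*(9*s^2 - 4))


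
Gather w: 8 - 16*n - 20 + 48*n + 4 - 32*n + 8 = 0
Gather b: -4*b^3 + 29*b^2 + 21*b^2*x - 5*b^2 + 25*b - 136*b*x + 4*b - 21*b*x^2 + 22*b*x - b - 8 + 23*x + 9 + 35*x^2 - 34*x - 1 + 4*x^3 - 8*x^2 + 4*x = -4*b^3 + b^2*(21*x + 24) + b*(-21*x^2 - 114*x + 28) + 4*x^3 + 27*x^2 - 7*x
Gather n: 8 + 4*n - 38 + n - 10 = 5*n - 40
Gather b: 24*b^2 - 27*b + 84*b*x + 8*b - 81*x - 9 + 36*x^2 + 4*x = 24*b^2 + b*(84*x - 19) + 36*x^2 - 77*x - 9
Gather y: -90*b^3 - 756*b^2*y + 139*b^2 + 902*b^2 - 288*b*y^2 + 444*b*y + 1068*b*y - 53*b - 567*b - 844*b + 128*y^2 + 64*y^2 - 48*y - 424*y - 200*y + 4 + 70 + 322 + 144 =-90*b^3 + 1041*b^2 - 1464*b + y^2*(192 - 288*b) + y*(-756*b^2 + 1512*b - 672) + 540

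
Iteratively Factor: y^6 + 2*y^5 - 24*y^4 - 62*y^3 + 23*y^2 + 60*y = (y + 1)*(y^5 + y^4 - 25*y^3 - 37*y^2 + 60*y) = (y - 5)*(y + 1)*(y^4 + 6*y^3 + 5*y^2 - 12*y) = (y - 5)*(y + 1)*(y + 3)*(y^3 + 3*y^2 - 4*y) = (y - 5)*(y + 1)*(y + 3)*(y + 4)*(y^2 - y) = y*(y - 5)*(y + 1)*(y + 3)*(y + 4)*(y - 1)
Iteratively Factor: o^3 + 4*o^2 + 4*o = (o)*(o^2 + 4*o + 4) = o*(o + 2)*(o + 2)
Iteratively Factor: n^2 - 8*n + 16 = (n - 4)*(n - 4)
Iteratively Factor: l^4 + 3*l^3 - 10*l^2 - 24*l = (l)*(l^3 + 3*l^2 - 10*l - 24) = l*(l + 4)*(l^2 - l - 6) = l*(l - 3)*(l + 4)*(l + 2)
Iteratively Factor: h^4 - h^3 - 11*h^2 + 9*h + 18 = (h + 1)*(h^3 - 2*h^2 - 9*h + 18) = (h - 2)*(h + 1)*(h^2 - 9) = (h - 3)*(h - 2)*(h + 1)*(h + 3)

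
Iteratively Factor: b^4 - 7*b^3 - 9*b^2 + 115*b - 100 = (b - 1)*(b^3 - 6*b^2 - 15*b + 100) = (b - 5)*(b - 1)*(b^2 - b - 20) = (b - 5)*(b - 1)*(b + 4)*(b - 5)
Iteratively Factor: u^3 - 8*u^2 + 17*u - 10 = (u - 1)*(u^2 - 7*u + 10) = (u - 2)*(u - 1)*(u - 5)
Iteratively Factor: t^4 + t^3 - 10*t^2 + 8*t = (t)*(t^3 + t^2 - 10*t + 8) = t*(t - 1)*(t^2 + 2*t - 8) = t*(t - 2)*(t - 1)*(t + 4)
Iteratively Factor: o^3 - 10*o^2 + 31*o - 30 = (o - 3)*(o^2 - 7*o + 10) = (o - 3)*(o - 2)*(o - 5)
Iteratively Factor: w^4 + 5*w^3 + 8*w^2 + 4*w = (w)*(w^3 + 5*w^2 + 8*w + 4) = w*(w + 1)*(w^2 + 4*w + 4) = w*(w + 1)*(w + 2)*(w + 2)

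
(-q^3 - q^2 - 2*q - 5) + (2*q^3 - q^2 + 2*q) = q^3 - 2*q^2 - 5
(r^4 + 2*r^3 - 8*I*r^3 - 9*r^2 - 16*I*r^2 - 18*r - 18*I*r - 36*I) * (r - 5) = r^5 - 3*r^4 - 8*I*r^4 - 19*r^3 + 24*I*r^3 + 27*r^2 + 62*I*r^2 + 90*r + 54*I*r + 180*I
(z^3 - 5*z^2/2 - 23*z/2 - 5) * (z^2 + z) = z^5 - 3*z^4/2 - 14*z^3 - 33*z^2/2 - 5*z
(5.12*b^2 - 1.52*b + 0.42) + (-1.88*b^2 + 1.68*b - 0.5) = 3.24*b^2 + 0.16*b - 0.08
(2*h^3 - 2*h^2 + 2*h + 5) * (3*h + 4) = 6*h^4 + 2*h^3 - 2*h^2 + 23*h + 20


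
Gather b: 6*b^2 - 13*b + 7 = 6*b^2 - 13*b + 7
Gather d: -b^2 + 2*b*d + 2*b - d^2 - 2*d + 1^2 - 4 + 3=-b^2 + 2*b - d^2 + d*(2*b - 2)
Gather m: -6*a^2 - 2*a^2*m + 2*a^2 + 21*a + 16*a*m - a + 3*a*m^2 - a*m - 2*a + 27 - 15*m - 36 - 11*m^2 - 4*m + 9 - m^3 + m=-4*a^2 + 18*a - m^3 + m^2*(3*a - 11) + m*(-2*a^2 + 15*a - 18)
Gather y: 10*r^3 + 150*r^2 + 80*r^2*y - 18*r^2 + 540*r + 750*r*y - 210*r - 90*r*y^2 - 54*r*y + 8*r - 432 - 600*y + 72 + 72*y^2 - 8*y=10*r^3 + 132*r^2 + 338*r + y^2*(72 - 90*r) + y*(80*r^2 + 696*r - 608) - 360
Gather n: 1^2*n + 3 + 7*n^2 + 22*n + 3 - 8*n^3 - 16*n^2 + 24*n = -8*n^3 - 9*n^2 + 47*n + 6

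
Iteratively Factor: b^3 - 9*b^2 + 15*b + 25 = (b + 1)*(b^2 - 10*b + 25) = (b - 5)*(b + 1)*(b - 5)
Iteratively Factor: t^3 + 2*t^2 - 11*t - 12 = (t - 3)*(t^2 + 5*t + 4) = (t - 3)*(t + 4)*(t + 1)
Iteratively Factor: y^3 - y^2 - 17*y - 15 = (y - 5)*(y^2 + 4*y + 3) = (y - 5)*(y + 3)*(y + 1)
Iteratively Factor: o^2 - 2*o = (o)*(o - 2)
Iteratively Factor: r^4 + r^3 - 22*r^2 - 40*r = (r + 4)*(r^3 - 3*r^2 - 10*r) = r*(r + 4)*(r^2 - 3*r - 10) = r*(r + 2)*(r + 4)*(r - 5)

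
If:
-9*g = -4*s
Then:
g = 4*s/9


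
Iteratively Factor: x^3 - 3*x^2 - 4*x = (x - 4)*(x^2 + x) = x*(x - 4)*(x + 1)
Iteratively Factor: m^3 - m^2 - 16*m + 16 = (m - 4)*(m^2 + 3*m - 4) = (m - 4)*(m - 1)*(m + 4)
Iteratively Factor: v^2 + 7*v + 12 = (v + 4)*(v + 3)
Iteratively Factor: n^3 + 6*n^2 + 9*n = (n + 3)*(n^2 + 3*n) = (n + 3)^2*(n)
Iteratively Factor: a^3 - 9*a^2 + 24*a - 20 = (a - 2)*(a^2 - 7*a + 10) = (a - 2)^2*(a - 5)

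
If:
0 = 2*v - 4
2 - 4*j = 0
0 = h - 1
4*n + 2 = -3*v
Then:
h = 1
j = 1/2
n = -2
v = 2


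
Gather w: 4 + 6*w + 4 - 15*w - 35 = -9*w - 27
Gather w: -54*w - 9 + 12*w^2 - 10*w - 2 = 12*w^2 - 64*w - 11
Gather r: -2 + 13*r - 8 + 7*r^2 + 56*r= 7*r^2 + 69*r - 10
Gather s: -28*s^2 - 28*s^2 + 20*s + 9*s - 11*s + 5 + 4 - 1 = -56*s^2 + 18*s + 8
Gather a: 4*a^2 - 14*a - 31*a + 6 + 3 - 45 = 4*a^2 - 45*a - 36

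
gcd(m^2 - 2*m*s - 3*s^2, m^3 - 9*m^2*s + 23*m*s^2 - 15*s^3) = -m + 3*s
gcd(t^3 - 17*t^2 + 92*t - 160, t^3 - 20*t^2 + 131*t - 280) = t^2 - 13*t + 40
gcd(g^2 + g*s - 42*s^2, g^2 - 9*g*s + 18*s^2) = -g + 6*s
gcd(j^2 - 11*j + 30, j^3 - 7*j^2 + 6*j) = j - 6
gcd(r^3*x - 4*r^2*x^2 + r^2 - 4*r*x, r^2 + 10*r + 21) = 1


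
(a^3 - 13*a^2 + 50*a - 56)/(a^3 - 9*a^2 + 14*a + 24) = (a^2 - 9*a + 14)/(a^2 - 5*a - 6)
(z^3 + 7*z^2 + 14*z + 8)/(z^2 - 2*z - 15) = (z^3 + 7*z^2 + 14*z + 8)/(z^2 - 2*z - 15)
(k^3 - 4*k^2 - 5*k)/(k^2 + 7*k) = (k^2 - 4*k - 5)/(k + 7)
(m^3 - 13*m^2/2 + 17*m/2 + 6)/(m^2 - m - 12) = (2*m^2 - 5*m - 3)/(2*(m + 3))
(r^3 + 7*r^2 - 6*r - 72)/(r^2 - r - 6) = (r^2 + 10*r + 24)/(r + 2)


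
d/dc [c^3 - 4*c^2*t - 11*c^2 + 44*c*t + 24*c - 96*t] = 3*c^2 - 8*c*t - 22*c + 44*t + 24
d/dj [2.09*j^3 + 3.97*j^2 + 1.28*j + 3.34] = 6.27*j^2 + 7.94*j + 1.28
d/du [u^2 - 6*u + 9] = 2*u - 6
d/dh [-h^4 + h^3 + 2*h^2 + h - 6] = -4*h^3 + 3*h^2 + 4*h + 1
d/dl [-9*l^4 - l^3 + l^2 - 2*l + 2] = -36*l^3 - 3*l^2 + 2*l - 2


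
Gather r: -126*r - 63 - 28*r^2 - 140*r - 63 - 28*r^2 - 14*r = -56*r^2 - 280*r - 126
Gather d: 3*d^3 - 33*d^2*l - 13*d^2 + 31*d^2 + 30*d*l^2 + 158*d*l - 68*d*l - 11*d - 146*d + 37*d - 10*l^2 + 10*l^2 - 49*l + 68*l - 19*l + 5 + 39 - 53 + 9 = 3*d^3 + d^2*(18 - 33*l) + d*(30*l^2 + 90*l - 120)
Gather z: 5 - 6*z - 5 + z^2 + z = z^2 - 5*z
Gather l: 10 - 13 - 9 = -12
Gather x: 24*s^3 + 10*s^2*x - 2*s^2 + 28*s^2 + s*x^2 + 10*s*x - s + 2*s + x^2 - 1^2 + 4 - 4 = 24*s^3 + 26*s^2 + s + x^2*(s + 1) + x*(10*s^2 + 10*s) - 1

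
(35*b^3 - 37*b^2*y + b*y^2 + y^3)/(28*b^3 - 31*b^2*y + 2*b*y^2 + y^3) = (-5*b + y)/(-4*b + y)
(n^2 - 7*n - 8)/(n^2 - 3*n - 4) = (n - 8)/(n - 4)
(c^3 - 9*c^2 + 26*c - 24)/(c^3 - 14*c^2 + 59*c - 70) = (c^2 - 7*c + 12)/(c^2 - 12*c + 35)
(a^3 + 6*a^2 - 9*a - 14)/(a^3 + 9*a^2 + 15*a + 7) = (a - 2)/(a + 1)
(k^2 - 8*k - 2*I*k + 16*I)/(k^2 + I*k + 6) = (k - 8)/(k + 3*I)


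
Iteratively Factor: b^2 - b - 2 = (b + 1)*(b - 2)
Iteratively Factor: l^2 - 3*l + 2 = (l - 2)*(l - 1)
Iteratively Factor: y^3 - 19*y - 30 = (y + 3)*(y^2 - 3*y - 10) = (y + 2)*(y + 3)*(y - 5)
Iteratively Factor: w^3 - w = (w - 1)*(w^2 + w) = w*(w - 1)*(w + 1)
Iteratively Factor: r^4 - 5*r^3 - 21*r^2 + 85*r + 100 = (r + 4)*(r^3 - 9*r^2 + 15*r + 25) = (r + 1)*(r + 4)*(r^2 - 10*r + 25) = (r - 5)*(r + 1)*(r + 4)*(r - 5)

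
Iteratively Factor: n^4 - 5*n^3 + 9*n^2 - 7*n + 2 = (n - 1)*(n^3 - 4*n^2 + 5*n - 2) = (n - 1)^2*(n^2 - 3*n + 2) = (n - 1)^3*(n - 2)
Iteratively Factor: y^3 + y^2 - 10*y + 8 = (y + 4)*(y^2 - 3*y + 2) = (y - 2)*(y + 4)*(y - 1)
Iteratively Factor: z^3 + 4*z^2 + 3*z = (z + 1)*(z^2 + 3*z) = z*(z + 1)*(z + 3)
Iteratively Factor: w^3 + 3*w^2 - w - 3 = (w + 1)*(w^2 + 2*w - 3) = (w - 1)*(w + 1)*(w + 3)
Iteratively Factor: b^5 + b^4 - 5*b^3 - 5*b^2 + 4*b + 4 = (b + 2)*(b^4 - b^3 - 3*b^2 + b + 2) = (b + 1)*(b + 2)*(b^3 - 2*b^2 - b + 2) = (b - 1)*(b + 1)*(b + 2)*(b^2 - b - 2) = (b - 2)*(b - 1)*(b + 1)*(b + 2)*(b + 1)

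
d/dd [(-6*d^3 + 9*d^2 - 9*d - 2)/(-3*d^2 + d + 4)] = 2*(9*d^4 - 6*d^3 - 45*d^2 + 30*d - 17)/(9*d^4 - 6*d^3 - 23*d^2 + 8*d + 16)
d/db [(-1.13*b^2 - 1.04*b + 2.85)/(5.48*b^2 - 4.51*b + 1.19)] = (10.7955*b^2 - 33.9254*b + 11.6159)/(30.0304*b^4 - 49.4296*b^3 + 33.3825*b^2 - 10.7338*b + 1.4161)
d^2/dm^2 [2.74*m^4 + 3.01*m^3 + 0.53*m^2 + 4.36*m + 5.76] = 32.88*m^2 + 18.06*m + 1.06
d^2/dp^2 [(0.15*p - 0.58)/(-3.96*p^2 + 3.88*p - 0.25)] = (-(0.15*p - 0.58)*(7.92*p - 3.88)*(15.84*p - 7.76) + (3.564*p - 5.7576)*(3.96*p^2 - 3.88*p + 0.25))/(3.96*p^2 - 3.88*p + 0.25)^3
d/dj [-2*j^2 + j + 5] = 1 - 4*j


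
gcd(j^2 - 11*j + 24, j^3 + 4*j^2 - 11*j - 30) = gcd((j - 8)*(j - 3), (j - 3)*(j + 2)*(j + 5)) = j - 3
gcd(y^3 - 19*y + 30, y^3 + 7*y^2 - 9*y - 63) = y - 3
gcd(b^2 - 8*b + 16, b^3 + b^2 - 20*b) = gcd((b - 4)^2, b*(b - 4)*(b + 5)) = b - 4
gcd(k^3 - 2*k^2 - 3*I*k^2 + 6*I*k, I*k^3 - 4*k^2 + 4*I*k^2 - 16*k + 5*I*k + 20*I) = 1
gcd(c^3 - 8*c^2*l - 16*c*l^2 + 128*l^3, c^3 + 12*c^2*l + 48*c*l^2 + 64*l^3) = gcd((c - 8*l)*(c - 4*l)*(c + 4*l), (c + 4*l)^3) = c + 4*l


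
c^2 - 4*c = c*(c - 4)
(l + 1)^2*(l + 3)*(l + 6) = l^4 + 11*l^3 + 37*l^2 + 45*l + 18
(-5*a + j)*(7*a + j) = -35*a^2 + 2*a*j + j^2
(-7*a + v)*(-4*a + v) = 28*a^2 - 11*a*v + v^2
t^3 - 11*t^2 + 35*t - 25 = (t - 5)^2*(t - 1)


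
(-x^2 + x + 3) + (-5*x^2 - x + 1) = 4 - 6*x^2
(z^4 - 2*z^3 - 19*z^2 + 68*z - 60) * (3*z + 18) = 3*z^5 + 12*z^4 - 93*z^3 - 138*z^2 + 1044*z - 1080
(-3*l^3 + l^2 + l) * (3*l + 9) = -9*l^4 - 24*l^3 + 12*l^2 + 9*l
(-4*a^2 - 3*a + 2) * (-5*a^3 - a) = 20*a^5 + 15*a^4 - 6*a^3 + 3*a^2 - 2*a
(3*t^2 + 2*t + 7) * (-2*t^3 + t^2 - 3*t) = -6*t^5 - t^4 - 21*t^3 + t^2 - 21*t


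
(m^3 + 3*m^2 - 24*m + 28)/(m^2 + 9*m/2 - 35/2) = 2*(m^2 - 4*m + 4)/(2*m - 5)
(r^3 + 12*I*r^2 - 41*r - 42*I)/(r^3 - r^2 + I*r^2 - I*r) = (r^3 + 12*I*r^2 - 41*r - 42*I)/(r*(r^2 - r + I*r - I))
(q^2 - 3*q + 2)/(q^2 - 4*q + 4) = (q - 1)/(q - 2)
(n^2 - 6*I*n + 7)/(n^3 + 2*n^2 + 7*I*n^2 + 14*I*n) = (n^2 - 6*I*n + 7)/(n*(n^2 + n*(2 + 7*I) + 14*I))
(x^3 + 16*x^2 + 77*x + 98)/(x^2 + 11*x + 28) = (x^2 + 9*x + 14)/(x + 4)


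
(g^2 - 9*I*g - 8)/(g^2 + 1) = (g - 8*I)/(g + I)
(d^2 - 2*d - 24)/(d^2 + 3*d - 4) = (d - 6)/(d - 1)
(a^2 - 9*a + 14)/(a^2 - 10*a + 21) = (a - 2)/(a - 3)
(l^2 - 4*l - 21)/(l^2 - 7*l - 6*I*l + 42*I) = (l + 3)/(l - 6*I)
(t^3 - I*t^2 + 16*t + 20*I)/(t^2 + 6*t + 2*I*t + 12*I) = (t^2 - 3*I*t + 10)/(t + 6)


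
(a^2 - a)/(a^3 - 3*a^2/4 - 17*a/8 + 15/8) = 8*a/(8*a^2 + 2*a - 15)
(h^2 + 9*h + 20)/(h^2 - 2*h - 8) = (h^2 + 9*h + 20)/(h^2 - 2*h - 8)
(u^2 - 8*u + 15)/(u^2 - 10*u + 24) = (u^2 - 8*u + 15)/(u^2 - 10*u + 24)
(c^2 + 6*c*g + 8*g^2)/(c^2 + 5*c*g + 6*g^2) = (c + 4*g)/(c + 3*g)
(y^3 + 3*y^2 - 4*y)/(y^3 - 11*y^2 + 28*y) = (y^2 + 3*y - 4)/(y^2 - 11*y + 28)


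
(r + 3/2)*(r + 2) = r^2 + 7*r/2 + 3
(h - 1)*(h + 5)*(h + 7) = h^3 + 11*h^2 + 23*h - 35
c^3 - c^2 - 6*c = c*(c - 3)*(c + 2)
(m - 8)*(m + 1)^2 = m^3 - 6*m^2 - 15*m - 8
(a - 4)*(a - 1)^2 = a^3 - 6*a^2 + 9*a - 4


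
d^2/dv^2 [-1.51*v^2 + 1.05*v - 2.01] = -3.02000000000000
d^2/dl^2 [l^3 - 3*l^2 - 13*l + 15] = 6*l - 6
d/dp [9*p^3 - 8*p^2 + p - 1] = 27*p^2 - 16*p + 1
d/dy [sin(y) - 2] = cos(y)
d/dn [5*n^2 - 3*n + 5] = 10*n - 3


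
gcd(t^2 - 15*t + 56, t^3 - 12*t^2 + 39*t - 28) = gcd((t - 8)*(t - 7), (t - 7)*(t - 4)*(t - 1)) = t - 7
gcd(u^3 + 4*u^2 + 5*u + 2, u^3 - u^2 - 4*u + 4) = u + 2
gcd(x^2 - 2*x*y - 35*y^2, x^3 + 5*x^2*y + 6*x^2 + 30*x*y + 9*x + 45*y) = x + 5*y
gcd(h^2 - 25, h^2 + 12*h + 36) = 1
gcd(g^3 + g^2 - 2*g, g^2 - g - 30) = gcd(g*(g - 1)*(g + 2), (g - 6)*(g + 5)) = 1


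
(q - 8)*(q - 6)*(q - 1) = q^3 - 15*q^2 + 62*q - 48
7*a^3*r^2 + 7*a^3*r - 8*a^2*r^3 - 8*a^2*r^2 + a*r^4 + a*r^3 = r*(-7*a + r)*(-a + r)*(a*r + a)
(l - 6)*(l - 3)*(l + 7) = l^3 - 2*l^2 - 45*l + 126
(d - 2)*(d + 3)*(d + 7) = d^3 + 8*d^2 + d - 42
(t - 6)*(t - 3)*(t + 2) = t^3 - 7*t^2 + 36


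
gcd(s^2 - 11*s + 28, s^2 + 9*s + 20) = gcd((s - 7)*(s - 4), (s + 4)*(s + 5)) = 1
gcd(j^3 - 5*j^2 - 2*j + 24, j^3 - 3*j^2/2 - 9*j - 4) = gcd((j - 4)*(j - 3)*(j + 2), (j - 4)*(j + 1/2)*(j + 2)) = j^2 - 2*j - 8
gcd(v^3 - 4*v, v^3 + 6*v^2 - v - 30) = v - 2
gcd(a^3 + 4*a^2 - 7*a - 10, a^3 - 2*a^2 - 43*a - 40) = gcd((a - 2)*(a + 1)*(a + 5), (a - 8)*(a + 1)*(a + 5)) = a^2 + 6*a + 5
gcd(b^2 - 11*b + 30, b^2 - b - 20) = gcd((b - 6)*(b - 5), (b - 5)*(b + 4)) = b - 5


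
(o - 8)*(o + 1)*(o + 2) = o^3 - 5*o^2 - 22*o - 16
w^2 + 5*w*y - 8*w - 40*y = (w - 8)*(w + 5*y)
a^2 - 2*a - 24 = (a - 6)*(a + 4)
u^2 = u^2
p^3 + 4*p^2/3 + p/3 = p*(p + 1/3)*(p + 1)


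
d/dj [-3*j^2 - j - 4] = -6*j - 1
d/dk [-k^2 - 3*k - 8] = -2*k - 3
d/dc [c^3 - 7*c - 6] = 3*c^2 - 7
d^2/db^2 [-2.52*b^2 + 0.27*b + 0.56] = -5.04000000000000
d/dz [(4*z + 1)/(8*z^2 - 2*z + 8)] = (-16*z^2 - 8*z + 17)/(2*(16*z^4 - 8*z^3 + 33*z^2 - 8*z + 16))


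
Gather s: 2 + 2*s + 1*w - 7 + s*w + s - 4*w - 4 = s*(w + 3) - 3*w - 9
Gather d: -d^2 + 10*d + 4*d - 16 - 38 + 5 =-d^2 + 14*d - 49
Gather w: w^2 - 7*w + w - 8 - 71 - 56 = w^2 - 6*w - 135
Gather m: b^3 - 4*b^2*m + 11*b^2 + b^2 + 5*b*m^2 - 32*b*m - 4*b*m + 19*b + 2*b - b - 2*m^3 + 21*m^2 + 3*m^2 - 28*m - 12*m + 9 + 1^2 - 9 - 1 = b^3 + 12*b^2 + 20*b - 2*m^3 + m^2*(5*b + 24) + m*(-4*b^2 - 36*b - 40)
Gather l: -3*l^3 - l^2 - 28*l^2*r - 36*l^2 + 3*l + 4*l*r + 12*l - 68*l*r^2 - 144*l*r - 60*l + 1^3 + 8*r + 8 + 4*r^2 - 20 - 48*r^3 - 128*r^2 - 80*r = -3*l^3 + l^2*(-28*r - 37) + l*(-68*r^2 - 140*r - 45) - 48*r^3 - 124*r^2 - 72*r - 11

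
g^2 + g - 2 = (g - 1)*(g + 2)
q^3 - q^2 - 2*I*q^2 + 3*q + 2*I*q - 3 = (q - 1)*(q - 3*I)*(q + I)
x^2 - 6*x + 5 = (x - 5)*(x - 1)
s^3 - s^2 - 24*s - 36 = (s - 6)*(s + 2)*(s + 3)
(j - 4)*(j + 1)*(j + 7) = j^3 + 4*j^2 - 25*j - 28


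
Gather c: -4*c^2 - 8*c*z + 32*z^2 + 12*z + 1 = -4*c^2 - 8*c*z + 32*z^2 + 12*z + 1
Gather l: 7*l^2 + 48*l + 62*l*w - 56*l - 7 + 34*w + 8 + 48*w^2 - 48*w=7*l^2 + l*(62*w - 8) + 48*w^2 - 14*w + 1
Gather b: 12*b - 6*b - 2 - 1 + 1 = 6*b - 2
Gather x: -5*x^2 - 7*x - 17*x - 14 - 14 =-5*x^2 - 24*x - 28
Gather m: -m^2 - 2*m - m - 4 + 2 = -m^2 - 3*m - 2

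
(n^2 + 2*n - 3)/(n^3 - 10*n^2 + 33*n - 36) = (n^2 + 2*n - 3)/(n^3 - 10*n^2 + 33*n - 36)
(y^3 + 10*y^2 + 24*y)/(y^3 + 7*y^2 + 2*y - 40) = y*(y + 6)/(y^2 + 3*y - 10)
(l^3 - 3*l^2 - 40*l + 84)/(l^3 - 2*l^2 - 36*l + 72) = (l - 7)/(l - 6)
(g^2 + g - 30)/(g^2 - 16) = (g^2 + g - 30)/(g^2 - 16)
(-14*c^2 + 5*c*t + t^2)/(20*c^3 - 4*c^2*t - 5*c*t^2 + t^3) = (7*c + t)/(-10*c^2 - 3*c*t + t^2)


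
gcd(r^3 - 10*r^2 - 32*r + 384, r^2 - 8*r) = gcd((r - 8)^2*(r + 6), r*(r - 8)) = r - 8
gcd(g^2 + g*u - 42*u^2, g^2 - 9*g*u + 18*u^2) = -g + 6*u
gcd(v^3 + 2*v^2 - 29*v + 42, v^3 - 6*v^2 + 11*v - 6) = v^2 - 5*v + 6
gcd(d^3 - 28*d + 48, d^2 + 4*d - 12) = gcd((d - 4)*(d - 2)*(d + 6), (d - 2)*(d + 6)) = d^2 + 4*d - 12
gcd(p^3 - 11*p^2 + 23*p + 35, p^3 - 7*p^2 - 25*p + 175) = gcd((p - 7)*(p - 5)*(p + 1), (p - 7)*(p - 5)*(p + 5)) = p^2 - 12*p + 35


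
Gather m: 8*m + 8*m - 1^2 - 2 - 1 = 16*m - 4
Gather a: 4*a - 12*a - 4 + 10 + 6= 12 - 8*a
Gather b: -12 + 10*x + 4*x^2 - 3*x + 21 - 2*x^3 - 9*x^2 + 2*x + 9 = -2*x^3 - 5*x^2 + 9*x + 18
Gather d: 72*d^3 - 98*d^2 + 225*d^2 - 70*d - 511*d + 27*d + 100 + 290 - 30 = 72*d^3 + 127*d^2 - 554*d + 360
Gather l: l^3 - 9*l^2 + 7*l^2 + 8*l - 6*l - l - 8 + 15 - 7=l^3 - 2*l^2 + l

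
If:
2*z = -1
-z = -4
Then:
No Solution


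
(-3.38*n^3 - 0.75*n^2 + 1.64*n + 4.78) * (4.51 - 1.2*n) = 4.056*n^4 - 14.3438*n^3 - 5.3505*n^2 + 1.6604*n + 21.5578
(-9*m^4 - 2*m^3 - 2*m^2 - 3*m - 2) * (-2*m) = 18*m^5 + 4*m^4 + 4*m^3 + 6*m^2 + 4*m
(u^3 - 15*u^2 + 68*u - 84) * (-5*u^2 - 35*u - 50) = -5*u^5 + 40*u^4 + 135*u^3 - 1210*u^2 - 460*u + 4200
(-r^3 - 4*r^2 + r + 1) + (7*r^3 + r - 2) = 6*r^3 - 4*r^2 + 2*r - 1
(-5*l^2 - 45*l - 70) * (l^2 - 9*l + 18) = -5*l^4 + 245*l^2 - 180*l - 1260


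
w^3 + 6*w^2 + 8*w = w*(w + 2)*(w + 4)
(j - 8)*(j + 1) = j^2 - 7*j - 8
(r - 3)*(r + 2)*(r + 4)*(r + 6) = r^4 + 9*r^3 + 8*r^2 - 84*r - 144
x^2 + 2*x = x*(x + 2)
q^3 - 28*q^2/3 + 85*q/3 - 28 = (q - 4)*(q - 3)*(q - 7/3)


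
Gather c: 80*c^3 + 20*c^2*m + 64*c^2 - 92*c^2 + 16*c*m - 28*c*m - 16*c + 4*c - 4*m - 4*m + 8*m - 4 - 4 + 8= 80*c^3 + c^2*(20*m - 28) + c*(-12*m - 12)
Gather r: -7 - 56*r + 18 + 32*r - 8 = 3 - 24*r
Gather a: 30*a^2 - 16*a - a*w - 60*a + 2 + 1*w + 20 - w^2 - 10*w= 30*a^2 + a*(-w - 76) - w^2 - 9*w + 22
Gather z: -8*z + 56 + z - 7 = 49 - 7*z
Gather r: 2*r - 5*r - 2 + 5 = 3 - 3*r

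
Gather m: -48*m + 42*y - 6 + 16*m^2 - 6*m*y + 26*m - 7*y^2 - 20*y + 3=16*m^2 + m*(-6*y - 22) - 7*y^2 + 22*y - 3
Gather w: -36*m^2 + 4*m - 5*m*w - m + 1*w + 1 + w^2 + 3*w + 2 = -36*m^2 + 3*m + w^2 + w*(4 - 5*m) + 3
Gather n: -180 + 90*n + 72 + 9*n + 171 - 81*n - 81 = 18*n - 18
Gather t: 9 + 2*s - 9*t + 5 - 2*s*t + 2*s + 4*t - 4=4*s + t*(-2*s - 5) + 10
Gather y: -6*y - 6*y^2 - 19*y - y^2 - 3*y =-7*y^2 - 28*y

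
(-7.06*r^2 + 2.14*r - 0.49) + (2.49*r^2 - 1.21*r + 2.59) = -4.57*r^2 + 0.93*r + 2.1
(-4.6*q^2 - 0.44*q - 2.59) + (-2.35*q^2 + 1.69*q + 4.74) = -6.95*q^2 + 1.25*q + 2.15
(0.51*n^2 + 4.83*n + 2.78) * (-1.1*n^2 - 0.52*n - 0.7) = -0.561*n^4 - 5.5782*n^3 - 5.9266*n^2 - 4.8266*n - 1.946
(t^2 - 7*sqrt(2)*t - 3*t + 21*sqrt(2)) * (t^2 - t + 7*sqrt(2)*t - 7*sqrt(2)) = t^4 - 4*t^3 - 95*t^2 + 392*t - 294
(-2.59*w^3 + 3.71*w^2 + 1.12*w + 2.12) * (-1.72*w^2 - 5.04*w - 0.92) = 4.4548*w^5 + 6.6724*w^4 - 18.242*w^3 - 12.7044*w^2 - 11.7152*w - 1.9504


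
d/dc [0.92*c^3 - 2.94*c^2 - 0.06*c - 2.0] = 2.76*c^2 - 5.88*c - 0.06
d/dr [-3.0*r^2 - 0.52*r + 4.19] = -6.0*r - 0.52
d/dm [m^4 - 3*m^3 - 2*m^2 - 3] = m*(4*m^2 - 9*m - 4)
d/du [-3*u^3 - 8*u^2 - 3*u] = -9*u^2 - 16*u - 3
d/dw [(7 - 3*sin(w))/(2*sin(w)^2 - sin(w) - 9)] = (6*sin(w)^2 - 28*sin(w) + 34)*cos(w)/(sin(w) + cos(2*w) + 8)^2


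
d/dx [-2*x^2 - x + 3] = -4*x - 1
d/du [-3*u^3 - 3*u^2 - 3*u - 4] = -9*u^2 - 6*u - 3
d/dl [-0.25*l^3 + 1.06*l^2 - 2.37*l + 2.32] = -0.75*l^2 + 2.12*l - 2.37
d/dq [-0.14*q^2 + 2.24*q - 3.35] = 2.24 - 0.28*q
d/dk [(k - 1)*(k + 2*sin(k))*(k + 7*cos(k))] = (1 - k)*(k + 2*sin(k))*(7*sin(k) - 1) + (k - 1)*(k + 7*cos(k))*(2*cos(k) + 1) + (k + 2*sin(k))*(k + 7*cos(k))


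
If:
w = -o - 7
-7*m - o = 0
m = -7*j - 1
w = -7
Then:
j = -1/7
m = 0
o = 0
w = -7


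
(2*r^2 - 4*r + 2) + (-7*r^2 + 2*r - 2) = -5*r^2 - 2*r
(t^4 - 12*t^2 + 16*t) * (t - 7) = t^5 - 7*t^4 - 12*t^3 + 100*t^2 - 112*t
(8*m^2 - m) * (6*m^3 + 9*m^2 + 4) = 48*m^5 + 66*m^4 - 9*m^3 + 32*m^2 - 4*m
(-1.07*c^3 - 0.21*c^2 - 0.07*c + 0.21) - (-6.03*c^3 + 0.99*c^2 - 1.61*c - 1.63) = 4.96*c^3 - 1.2*c^2 + 1.54*c + 1.84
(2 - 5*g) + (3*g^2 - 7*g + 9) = 3*g^2 - 12*g + 11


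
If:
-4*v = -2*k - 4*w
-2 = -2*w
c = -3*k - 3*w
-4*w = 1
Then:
No Solution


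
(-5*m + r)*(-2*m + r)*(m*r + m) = 10*m^3*r + 10*m^3 - 7*m^2*r^2 - 7*m^2*r + m*r^3 + m*r^2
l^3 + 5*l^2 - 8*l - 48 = (l - 3)*(l + 4)^2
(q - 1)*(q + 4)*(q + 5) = q^3 + 8*q^2 + 11*q - 20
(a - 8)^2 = a^2 - 16*a + 64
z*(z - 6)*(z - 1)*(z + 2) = z^4 - 5*z^3 - 8*z^2 + 12*z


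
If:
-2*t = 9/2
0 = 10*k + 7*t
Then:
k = 63/40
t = -9/4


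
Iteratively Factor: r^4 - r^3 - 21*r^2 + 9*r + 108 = (r - 3)*(r^3 + 2*r^2 - 15*r - 36) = (r - 3)*(r + 3)*(r^2 - r - 12) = (r - 3)*(r + 3)^2*(r - 4)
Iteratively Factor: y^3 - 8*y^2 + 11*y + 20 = (y + 1)*(y^2 - 9*y + 20) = (y - 5)*(y + 1)*(y - 4)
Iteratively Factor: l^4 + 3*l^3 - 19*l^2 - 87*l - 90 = (l + 3)*(l^3 - 19*l - 30) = (l + 3)^2*(l^2 - 3*l - 10) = (l - 5)*(l + 3)^2*(l + 2)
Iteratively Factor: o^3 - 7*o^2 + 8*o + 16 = (o - 4)*(o^2 - 3*o - 4) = (o - 4)^2*(o + 1)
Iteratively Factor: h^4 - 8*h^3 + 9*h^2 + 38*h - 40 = (h - 4)*(h^3 - 4*h^2 - 7*h + 10) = (h - 5)*(h - 4)*(h^2 + h - 2) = (h - 5)*(h - 4)*(h - 1)*(h + 2)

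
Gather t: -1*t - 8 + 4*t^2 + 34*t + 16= 4*t^2 + 33*t + 8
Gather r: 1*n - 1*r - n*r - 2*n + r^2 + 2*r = -n + r^2 + r*(1 - n)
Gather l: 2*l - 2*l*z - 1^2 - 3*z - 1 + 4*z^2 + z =l*(2 - 2*z) + 4*z^2 - 2*z - 2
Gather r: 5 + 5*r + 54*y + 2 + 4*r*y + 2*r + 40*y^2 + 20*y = r*(4*y + 7) + 40*y^2 + 74*y + 7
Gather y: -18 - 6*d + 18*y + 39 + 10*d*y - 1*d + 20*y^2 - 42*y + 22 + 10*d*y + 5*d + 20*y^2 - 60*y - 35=-2*d + 40*y^2 + y*(20*d - 84) + 8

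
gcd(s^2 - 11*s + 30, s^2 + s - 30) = s - 5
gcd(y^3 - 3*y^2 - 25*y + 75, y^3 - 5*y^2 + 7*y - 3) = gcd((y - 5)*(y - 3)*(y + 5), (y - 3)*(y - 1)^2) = y - 3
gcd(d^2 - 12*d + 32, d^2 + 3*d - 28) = d - 4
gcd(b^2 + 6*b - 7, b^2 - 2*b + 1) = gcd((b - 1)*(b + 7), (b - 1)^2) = b - 1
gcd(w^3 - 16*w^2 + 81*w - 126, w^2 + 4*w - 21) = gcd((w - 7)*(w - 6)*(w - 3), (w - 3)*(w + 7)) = w - 3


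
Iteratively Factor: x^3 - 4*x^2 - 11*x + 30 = (x - 2)*(x^2 - 2*x - 15) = (x - 5)*(x - 2)*(x + 3)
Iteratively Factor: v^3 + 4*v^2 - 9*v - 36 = (v - 3)*(v^2 + 7*v + 12) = (v - 3)*(v + 4)*(v + 3)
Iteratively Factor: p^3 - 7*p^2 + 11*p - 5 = (p - 1)*(p^2 - 6*p + 5) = (p - 1)^2*(p - 5)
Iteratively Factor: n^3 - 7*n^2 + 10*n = (n)*(n^2 - 7*n + 10) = n*(n - 5)*(n - 2)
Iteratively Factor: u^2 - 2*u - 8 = (u - 4)*(u + 2)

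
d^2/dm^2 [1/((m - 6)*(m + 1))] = 2*((m - 6)^2 + (m - 6)*(m + 1) + (m + 1)^2)/((m - 6)^3*(m + 1)^3)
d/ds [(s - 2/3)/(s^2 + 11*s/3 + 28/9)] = 9*(-9*s^2 + 12*s + 50)/(81*s^4 + 594*s^3 + 1593*s^2 + 1848*s + 784)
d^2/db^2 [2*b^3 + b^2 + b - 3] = 12*b + 2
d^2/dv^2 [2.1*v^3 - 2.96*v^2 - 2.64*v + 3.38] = 12.6*v - 5.92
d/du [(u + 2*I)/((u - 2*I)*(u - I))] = (-u^2 - 4*I*u - 8)/(u^4 - 6*I*u^3 - 13*u^2 + 12*I*u + 4)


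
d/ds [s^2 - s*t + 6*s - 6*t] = 2*s - t + 6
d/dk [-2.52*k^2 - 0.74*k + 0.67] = -5.04*k - 0.74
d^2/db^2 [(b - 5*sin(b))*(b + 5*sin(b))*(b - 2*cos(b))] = 2*b^2*cos(b) + 8*b*sin(b) - 50*b*cos(2*b) + 6*b - 50*sin(2*b) - 33*cos(b)/2 + 225*cos(3*b)/2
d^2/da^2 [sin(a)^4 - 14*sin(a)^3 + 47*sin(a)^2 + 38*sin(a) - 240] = -16*sin(a)^4 + 126*sin(a)^3 - 176*sin(a)^2 - 122*sin(a) + 94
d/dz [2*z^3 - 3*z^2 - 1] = 6*z*(z - 1)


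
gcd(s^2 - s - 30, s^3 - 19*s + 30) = s + 5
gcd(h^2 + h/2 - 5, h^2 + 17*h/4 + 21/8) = 1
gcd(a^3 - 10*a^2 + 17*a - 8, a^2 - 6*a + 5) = a - 1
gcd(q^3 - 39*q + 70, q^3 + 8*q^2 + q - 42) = q^2 + 5*q - 14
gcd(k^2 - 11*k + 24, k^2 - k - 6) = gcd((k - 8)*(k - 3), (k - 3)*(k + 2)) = k - 3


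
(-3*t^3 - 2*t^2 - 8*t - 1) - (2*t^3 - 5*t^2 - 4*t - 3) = -5*t^3 + 3*t^2 - 4*t + 2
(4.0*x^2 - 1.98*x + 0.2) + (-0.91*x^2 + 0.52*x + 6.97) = 3.09*x^2 - 1.46*x + 7.17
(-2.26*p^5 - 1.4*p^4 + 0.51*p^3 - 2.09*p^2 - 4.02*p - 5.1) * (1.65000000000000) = -3.729*p^5 - 2.31*p^4 + 0.8415*p^3 - 3.4485*p^2 - 6.633*p - 8.415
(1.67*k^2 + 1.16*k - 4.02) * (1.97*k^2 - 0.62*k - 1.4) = 3.2899*k^4 + 1.2498*k^3 - 10.9766*k^2 + 0.8684*k + 5.628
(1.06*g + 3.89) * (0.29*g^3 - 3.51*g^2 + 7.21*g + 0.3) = 0.3074*g^4 - 2.5925*g^3 - 6.0113*g^2 + 28.3649*g + 1.167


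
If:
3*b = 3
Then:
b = 1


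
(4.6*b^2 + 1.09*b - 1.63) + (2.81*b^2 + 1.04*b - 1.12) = 7.41*b^2 + 2.13*b - 2.75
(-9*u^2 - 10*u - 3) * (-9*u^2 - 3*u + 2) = 81*u^4 + 117*u^3 + 39*u^2 - 11*u - 6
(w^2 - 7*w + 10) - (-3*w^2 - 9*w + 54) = 4*w^2 + 2*w - 44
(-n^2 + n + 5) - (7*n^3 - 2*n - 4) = -7*n^3 - n^2 + 3*n + 9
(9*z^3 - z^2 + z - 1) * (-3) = -27*z^3 + 3*z^2 - 3*z + 3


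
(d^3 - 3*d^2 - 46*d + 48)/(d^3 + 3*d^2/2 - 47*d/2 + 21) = 2*(d - 8)/(2*d - 7)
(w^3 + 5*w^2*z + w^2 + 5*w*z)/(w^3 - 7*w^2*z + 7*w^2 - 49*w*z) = (w^2 + 5*w*z + w + 5*z)/(w^2 - 7*w*z + 7*w - 49*z)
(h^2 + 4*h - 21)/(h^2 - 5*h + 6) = (h + 7)/(h - 2)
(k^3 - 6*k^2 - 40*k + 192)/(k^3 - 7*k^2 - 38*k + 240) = (k - 4)/(k - 5)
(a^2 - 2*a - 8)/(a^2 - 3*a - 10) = (a - 4)/(a - 5)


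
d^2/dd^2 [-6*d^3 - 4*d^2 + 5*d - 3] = -36*d - 8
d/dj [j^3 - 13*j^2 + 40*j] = 3*j^2 - 26*j + 40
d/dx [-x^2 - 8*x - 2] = -2*x - 8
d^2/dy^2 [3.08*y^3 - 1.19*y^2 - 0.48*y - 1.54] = 18.48*y - 2.38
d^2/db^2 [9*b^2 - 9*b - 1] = 18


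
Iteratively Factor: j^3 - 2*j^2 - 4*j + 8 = (j + 2)*(j^2 - 4*j + 4) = (j - 2)*(j + 2)*(j - 2)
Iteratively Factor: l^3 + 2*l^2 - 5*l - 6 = (l + 1)*(l^2 + l - 6) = (l + 1)*(l + 3)*(l - 2)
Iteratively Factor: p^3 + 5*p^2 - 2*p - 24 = (p + 3)*(p^2 + 2*p - 8) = (p + 3)*(p + 4)*(p - 2)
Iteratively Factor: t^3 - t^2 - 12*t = (t - 4)*(t^2 + 3*t) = (t - 4)*(t + 3)*(t)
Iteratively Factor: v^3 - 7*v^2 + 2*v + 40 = (v + 2)*(v^2 - 9*v + 20) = (v - 4)*(v + 2)*(v - 5)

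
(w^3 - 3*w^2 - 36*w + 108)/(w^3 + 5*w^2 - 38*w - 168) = (w^2 + 3*w - 18)/(w^2 + 11*w + 28)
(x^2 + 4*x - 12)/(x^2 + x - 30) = (x - 2)/(x - 5)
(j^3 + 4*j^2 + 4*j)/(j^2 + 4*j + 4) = j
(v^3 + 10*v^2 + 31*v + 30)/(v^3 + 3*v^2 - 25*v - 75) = (v + 2)/(v - 5)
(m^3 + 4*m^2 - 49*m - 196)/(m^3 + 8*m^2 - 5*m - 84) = (m - 7)/(m - 3)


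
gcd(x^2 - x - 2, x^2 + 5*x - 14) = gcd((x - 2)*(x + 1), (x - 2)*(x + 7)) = x - 2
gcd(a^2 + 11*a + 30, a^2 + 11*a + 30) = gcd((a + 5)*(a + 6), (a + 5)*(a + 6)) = a^2 + 11*a + 30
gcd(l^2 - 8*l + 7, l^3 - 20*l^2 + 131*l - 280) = l - 7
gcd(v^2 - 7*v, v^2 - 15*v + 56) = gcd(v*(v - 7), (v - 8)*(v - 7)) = v - 7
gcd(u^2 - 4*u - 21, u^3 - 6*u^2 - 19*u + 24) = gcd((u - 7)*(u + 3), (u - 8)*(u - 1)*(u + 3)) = u + 3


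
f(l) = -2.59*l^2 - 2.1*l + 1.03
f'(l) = -5.18*l - 2.1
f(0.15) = 0.66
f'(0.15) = -2.88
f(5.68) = -94.46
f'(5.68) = -31.52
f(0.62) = -1.27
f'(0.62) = -5.31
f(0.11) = 0.77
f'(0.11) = -2.67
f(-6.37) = -90.69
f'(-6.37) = 30.90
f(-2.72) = -12.42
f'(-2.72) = 11.99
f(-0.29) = 1.42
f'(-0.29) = -0.60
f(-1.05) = 0.38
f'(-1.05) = 3.34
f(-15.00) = -550.22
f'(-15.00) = 75.60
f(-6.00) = -79.61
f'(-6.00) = 28.98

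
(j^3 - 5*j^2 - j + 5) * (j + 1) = j^4 - 4*j^3 - 6*j^2 + 4*j + 5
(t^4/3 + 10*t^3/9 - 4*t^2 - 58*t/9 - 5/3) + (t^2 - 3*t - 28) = t^4/3 + 10*t^3/9 - 3*t^2 - 85*t/9 - 89/3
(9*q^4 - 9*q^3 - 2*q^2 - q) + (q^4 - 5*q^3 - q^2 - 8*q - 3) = 10*q^4 - 14*q^3 - 3*q^2 - 9*q - 3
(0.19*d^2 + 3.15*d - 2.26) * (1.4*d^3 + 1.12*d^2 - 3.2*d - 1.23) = 0.266*d^5 + 4.6228*d^4 - 0.244*d^3 - 12.8449*d^2 + 3.3575*d + 2.7798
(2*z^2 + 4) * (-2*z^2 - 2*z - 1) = -4*z^4 - 4*z^3 - 10*z^2 - 8*z - 4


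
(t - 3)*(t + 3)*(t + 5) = t^3 + 5*t^2 - 9*t - 45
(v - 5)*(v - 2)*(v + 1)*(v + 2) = v^4 - 4*v^3 - 9*v^2 + 16*v + 20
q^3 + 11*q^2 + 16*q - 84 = (q - 2)*(q + 6)*(q + 7)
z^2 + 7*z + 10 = (z + 2)*(z + 5)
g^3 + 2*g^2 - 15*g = g*(g - 3)*(g + 5)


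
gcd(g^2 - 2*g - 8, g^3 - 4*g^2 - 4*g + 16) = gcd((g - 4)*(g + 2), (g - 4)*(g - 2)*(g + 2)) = g^2 - 2*g - 8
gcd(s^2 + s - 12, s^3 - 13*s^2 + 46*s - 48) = s - 3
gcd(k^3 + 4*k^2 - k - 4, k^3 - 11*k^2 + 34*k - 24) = k - 1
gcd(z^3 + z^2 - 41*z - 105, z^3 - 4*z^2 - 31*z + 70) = z^2 - 2*z - 35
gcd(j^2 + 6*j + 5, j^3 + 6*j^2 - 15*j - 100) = j + 5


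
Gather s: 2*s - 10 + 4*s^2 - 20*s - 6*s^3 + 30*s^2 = -6*s^3 + 34*s^2 - 18*s - 10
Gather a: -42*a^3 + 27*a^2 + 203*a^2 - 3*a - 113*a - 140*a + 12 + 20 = -42*a^3 + 230*a^2 - 256*a + 32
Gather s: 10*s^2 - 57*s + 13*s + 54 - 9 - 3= 10*s^2 - 44*s + 42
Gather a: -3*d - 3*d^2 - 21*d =-3*d^2 - 24*d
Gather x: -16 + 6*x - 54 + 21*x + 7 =27*x - 63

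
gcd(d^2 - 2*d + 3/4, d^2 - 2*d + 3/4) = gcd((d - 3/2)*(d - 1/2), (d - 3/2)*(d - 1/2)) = d^2 - 2*d + 3/4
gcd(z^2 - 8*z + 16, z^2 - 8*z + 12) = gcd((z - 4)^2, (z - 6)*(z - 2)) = 1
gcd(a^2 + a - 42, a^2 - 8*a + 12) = a - 6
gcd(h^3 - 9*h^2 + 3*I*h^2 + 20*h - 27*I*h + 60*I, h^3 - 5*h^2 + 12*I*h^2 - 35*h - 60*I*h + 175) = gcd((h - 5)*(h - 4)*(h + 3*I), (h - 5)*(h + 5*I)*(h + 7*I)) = h - 5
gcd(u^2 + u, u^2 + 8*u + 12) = 1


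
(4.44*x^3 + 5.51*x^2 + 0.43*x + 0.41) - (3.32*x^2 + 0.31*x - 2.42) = 4.44*x^3 + 2.19*x^2 + 0.12*x + 2.83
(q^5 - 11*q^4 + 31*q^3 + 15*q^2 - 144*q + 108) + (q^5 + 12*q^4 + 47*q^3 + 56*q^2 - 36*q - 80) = 2*q^5 + q^4 + 78*q^3 + 71*q^2 - 180*q + 28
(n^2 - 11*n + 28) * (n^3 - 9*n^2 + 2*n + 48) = n^5 - 20*n^4 + 129*n^3 - 226*n^2 - 472*n + 1344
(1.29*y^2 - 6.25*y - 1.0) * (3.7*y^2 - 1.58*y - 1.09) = 4.773*y^4 - 25.1632*y^3 + 4.7689*y^2 + 8.3925*y + 1.09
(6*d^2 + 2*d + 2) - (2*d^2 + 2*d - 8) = 4*d^2 + 10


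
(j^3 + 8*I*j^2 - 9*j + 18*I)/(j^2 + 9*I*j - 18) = j - I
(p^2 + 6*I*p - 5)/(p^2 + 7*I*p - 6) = (p + 5*I)/(p + 6*I)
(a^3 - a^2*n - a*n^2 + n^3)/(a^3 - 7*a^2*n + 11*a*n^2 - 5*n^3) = (a + n)/(a - 5*n)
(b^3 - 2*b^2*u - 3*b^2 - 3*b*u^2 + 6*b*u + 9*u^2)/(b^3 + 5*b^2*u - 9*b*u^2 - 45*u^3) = (b^2 + b*u - 3*b - 3*u)/(b^2 + 8*b*u + 15*u^2)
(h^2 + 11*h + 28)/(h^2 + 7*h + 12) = (h + 7)/(h + 3)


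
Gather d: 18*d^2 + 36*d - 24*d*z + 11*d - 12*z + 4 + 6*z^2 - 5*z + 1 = 18*d^2 + d*(47 - 24*z) + 6*z^2 - 17*z + 5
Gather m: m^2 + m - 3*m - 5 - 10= m^2 - 2*m - 15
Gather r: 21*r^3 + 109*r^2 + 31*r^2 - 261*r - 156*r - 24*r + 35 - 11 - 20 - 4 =21*r^3 + 140*r^2 - 441*r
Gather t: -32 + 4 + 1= -27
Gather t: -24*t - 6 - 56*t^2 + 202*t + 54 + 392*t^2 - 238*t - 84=336*t^2 - 60*t - 36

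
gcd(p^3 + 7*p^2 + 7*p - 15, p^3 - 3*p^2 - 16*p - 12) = 1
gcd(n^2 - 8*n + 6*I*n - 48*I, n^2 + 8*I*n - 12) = n + 6*I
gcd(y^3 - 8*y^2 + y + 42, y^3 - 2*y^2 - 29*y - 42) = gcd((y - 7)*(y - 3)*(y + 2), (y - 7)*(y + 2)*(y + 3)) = y^2 - 5*y - 14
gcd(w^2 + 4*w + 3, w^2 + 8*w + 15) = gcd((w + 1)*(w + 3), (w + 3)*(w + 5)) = w + 3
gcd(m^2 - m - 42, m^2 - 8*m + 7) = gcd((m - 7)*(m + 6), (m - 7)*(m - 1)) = m - 7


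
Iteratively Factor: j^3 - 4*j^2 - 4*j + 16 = (j - 4)*(j^2 - 4) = (j - 4)*(j + 2)*(j - 2)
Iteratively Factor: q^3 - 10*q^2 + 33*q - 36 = (q - 3)*(q^2 - 7*q + 12) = (q - 3)^2*(q - 4)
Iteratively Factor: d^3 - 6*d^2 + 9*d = (d - 3)*(d^2 - 3*d) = (d - 3)^2*(d)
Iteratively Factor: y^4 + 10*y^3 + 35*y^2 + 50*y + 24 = (y + 4)*(y^3 + 6*y^2 + 11*y + 6) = (y + 3)*(y + 4)*(y^2 + 3*y + 2) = (y + 2)*(y + 3)*(y + 4)*(y + 1)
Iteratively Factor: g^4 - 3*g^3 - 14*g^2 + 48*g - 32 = (g - 4)*(g^3 + g^2 - 10*g + 8) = (g - 4)*(g - 1)*(g^2 + 2*g - 8) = (g - 4)*(g - 2)*(g - 1)*(g + 4)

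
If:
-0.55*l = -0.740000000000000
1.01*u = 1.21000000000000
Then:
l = 1.35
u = 1.20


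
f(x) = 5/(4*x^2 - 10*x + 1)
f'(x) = 5*(10 - 8*x)/(4*x^2 - 10*x + 1)^2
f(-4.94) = 0.03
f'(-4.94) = 0.01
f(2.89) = 0.91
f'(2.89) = -2.16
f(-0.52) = 0.69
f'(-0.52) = 1.34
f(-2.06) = 0.13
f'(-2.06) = 0.09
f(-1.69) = 0.17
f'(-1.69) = 0.14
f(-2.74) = 0.09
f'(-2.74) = 0.05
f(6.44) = 0.05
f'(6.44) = -0.02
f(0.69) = -1.25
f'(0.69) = 1.40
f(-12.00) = 0.01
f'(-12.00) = 0.00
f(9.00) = 0.02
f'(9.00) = -0.00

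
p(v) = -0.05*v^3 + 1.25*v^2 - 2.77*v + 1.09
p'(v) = -0.15*v^2 + 2.5*v - 2.77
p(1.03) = -0.49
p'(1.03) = -0.35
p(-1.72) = 9.81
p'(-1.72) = -7.51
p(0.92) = -0.44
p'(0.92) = -0.60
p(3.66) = 5.24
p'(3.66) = 4.37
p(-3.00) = 22.00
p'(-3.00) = -11.62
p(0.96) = -0.46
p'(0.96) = -0.51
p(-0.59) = 3.17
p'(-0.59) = -4.30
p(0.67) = -0.22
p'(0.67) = -1.16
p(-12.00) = 300.73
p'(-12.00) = -54.37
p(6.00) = 18.67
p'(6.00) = 6.83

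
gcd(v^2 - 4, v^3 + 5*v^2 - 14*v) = v - 2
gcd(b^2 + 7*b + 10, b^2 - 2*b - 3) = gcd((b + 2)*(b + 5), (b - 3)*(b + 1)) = 1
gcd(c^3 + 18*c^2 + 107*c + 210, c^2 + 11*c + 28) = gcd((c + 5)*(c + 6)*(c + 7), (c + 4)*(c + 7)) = c + 7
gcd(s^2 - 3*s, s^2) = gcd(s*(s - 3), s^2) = s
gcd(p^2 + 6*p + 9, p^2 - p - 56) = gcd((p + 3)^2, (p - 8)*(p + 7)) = 1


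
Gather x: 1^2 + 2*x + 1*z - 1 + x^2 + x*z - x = x^2 + x*(z + 1) + z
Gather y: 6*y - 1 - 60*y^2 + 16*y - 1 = -60*y^2 + 22*y - 2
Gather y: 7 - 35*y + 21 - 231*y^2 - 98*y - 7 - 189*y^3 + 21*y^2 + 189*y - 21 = -189*y^3 - 210*y^2 + 56*y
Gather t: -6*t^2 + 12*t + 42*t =-6*t^2 + 54*t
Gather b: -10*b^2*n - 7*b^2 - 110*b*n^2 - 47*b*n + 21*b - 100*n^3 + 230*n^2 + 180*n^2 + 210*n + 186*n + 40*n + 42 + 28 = b^2*(-10*n - 7) + b*(-110*n^2 - 47*n + 21) - 100*n^3 + 410*n^2 + 436*n + 70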